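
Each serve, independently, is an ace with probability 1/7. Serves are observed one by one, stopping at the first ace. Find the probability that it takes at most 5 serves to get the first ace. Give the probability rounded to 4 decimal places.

0.5373

Y = number of serves to the first success; geometric, p = 0.142857.
P(Y ≤ 5) = 1 − (1−p)^5 = 1 − 0.462664 = 0.537336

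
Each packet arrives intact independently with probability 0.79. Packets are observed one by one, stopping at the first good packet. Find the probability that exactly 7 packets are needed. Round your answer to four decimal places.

Geometric (trials to first success), p = 0.79.
P(Y = 7) = (1−p)^6 · p = 8.5766e-05 · 0.79 = 0.000068

0.0001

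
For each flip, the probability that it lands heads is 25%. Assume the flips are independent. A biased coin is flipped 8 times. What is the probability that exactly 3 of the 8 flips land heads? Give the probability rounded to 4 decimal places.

0.2076

X ~ Binomial(n=8, p=0.25).
P(X=3) = C(8,3) · p^3 · (1−p)^5
= 56 · 0.015625 · 0.2373 = 0.207642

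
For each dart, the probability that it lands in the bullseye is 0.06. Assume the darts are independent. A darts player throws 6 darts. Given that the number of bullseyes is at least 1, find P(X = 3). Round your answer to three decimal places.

0.012

X ~ Binomial(6, 0.06). Want P(X=3 | X≥1) = P(X=3) / P(X≥1).
P(X=3) = C(6,3)·0.06^3·0.94^3 = 0.00359
P(X≥1) = 1 − 0.68987 = 0.31013
Ratio = 0.00359 / 0.31013 = 0.01157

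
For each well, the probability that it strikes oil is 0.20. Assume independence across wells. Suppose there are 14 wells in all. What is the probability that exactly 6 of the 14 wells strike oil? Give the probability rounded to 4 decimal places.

X ~ Binomial(n=14, p=0.20).
P(X=6) = C(14,6) · p^6 · (1−p)^8
= 3003 · 6.4e-05 · 0.16777 = 0.032244

0.0322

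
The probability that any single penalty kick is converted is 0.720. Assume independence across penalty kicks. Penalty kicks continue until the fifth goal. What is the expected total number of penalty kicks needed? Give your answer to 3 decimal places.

6.944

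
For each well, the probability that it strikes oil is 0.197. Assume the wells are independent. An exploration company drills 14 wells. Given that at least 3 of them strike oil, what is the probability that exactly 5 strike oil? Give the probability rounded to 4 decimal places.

X ~ Binomial(14, 0.197). Want P(X=5 | X≥3) = P(X=5) / P(X≥3).
P(X=5) = C(14,5)·0.197^5·0.803^9 = 0.082458
P(X≥3) = 1 − 0.046347 − 0.159183 − 0.253840 = 0.540630
Ratio = 0.082458 / 0.540630 = 0.152523

0.1525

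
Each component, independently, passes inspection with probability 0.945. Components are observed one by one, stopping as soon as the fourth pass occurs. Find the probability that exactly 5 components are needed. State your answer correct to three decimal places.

0.175

Y = trial on which the fourth success occurs; negative binomial, r=4, p=0.945.
P(Y=5) = C(4,3) · p^4 · (1−p)^1
= 4 · 0.79749 · 0.055 = 0.17545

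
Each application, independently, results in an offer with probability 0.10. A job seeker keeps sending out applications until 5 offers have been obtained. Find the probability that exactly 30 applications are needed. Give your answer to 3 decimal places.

0.017

Y = trial on which the fifth success occurs; negative binomial, r=5, p=0.10.
P(Y=30) = C(29,4) · p^5 · (1−p)^25
= 23751 · 1e-05 · 0.07179 = 0.01705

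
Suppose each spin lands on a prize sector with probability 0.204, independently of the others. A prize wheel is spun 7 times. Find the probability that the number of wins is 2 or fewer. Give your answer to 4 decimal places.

X ~ Binomial(7, 0.204); P(X ≤ 2) = Σ C(7,k) p^k (1−p)^(7−k) over k:
  k=0: C(7,0)·0.204^0·0.796^7 = 0.202484
  k=1: C(7,1)·0.204^1·0.796^6 = 0.363251
  k=2: C(7,2)·0.204^2·0.796^5 = 0.279283
Total = 0.845018

0.8450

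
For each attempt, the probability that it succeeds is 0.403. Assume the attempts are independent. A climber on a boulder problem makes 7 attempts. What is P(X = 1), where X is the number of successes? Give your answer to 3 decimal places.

0.128

X ~ Binomial(n=7, p=0.403).
P(X=1) = C(7,1) · p^1 · (1−p)^6
= 7 · 0.403 · 0.045274 = 0.12772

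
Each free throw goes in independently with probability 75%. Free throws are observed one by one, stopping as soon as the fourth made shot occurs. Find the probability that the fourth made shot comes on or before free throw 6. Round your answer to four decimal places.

0.8306

Finishing within 6 free throws ⇔ at least 4 successes in the first 6. With X ~ Binomial(6, 0.75), P(Y ≤ 6) = 1 − P(X ≤ 3).
  k=0: C(6,0)·0.75^0·0.25^6 = 0.000244
  k=1: C(6,1)·0.75^1·0.25^5 = 0.004395
  k=2: C(6,2)·0.75^2·0.25^4 = 0.032959
  k=3: C(6,3)·0.75^3·0.25^3 = 0.131836
1 − 0.169434 = 0.830566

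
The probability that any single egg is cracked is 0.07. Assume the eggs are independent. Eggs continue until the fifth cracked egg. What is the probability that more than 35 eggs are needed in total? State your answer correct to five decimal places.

0.90516

Needing more than 35 eggs ⇔ fewer than 5 successes in the first 35. With X ~ Binomial(35, 0.07), P(Y > 35) = P(X ≤ 4).
  k=0: C(35,0)·0.07^0·0.93^35 = 0.0788684
  k=1: C(35,1)·0.07^1·0.93^34 = 0.2077717
  k=2: C(35,2)·0.07^2·0.93^33 = 0.2658584
  k=3: C(35,3)·0.07^3·0.93^32 = 0.2201193
  k=4: C(35,4)·0.07^4·0.93^31 = 0.1325450
P(X ≤ 4) = 0.9051627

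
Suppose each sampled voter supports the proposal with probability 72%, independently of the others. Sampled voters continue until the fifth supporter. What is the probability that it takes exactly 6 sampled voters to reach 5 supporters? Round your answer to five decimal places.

Y = trial on which the fifth success occurs; negative binomial, r=5, p=0.72.
P(Y=6) = C(5,4) · p^5 · (1−p)^1
= 5 · 0.19349 · 0.28 = 0.2708885

0.27089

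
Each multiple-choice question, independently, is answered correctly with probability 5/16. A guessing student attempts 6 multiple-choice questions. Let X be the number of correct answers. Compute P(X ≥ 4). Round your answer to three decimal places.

0.081

X ~ Binomial(6, 0.3125); P(X ≥ 4) = Σ C(6,k) p^k (1−p)^(6−k) over k:
  k=4: C(6,4)·0.3125^4·0.6875^2 = 0.06761
  k=5: C(6,5)·0.3125^5·0.6875^1 = 0.01229
  k=6: C(6,6)·0.3125^6·0.6875^0 = 0.00093
Total = 0.08084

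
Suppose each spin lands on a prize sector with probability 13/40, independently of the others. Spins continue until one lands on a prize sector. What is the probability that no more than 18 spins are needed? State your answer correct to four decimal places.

0.9992

Y = number of spins to the first success; geometric, p = 0.325.
P(Y ≤ 18) = 1 − (1−p)^18 = 1 − 0.000846 = 0.999154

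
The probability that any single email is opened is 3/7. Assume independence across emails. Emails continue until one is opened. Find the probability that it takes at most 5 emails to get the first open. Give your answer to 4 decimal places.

Y = number of emails to the first success; geometric, p = 0.428571.
P(Y ≤ 5) = 1 − (1−p)^5 = 1 − 0.060927 = 0.939073

0.9391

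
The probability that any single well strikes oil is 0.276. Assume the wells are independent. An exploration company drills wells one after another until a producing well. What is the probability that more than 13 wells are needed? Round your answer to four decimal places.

0.0150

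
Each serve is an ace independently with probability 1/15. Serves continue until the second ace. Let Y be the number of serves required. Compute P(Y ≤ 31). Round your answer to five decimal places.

0.62136

Finishing within 31 serves ⇔ at least 2 successes in the first 31. With X ~ Binomial(31, 0.066667), P(Y ≤ 31) = 1 − P(X ≤ 1).
  k=0: C(31,0)·0.066667^0·0.933333^31 = 0.1177986
  k=1: C(31,1)·0.066667^1·0.933333^30 = 0.2608397
1 − 0.3786383 = 0.6213617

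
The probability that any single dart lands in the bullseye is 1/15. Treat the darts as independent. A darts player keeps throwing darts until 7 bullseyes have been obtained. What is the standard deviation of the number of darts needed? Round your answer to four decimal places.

Y = total darts until the seventh success; negative binomial with r=7, p=0.066667.
SD(Y) = √[r(1−p)/p²] = √(1470.000000) = 38.340579

38.3406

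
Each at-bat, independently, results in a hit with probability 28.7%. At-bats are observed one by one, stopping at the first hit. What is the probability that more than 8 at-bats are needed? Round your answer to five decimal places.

0.06679

Y = number of at-bats to the first success; geometric, p = 0.287.
P(Y > 8) = P(first 8 all fail) = (1−p)^8 = 0.0667907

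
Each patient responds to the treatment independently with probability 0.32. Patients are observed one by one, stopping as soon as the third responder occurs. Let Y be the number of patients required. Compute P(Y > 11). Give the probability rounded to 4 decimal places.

0.2639

Needing more than 11 patients ⇔ fewer than 3 successes in the first 11. With X ~ Binomial(11, 0.32), P(Y > 11) = P(X ≤ 2).
  k=0: C(11,0)·0.32^0·0.68^11 = 0.014375
  k=1: C(11,1)·0.32^1·0.68^10 = 0.074410
  k=2: C(11,2)·0.32^2·0.68^9 = 0.175083
P(X ≤ 2) = 0.263867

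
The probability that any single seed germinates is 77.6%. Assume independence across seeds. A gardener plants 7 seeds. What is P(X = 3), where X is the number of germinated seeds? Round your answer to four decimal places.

0.0412

X ~ Binomial(n=7, p=0.776).
P(X=3) = C(7,3) · p^3 · (1−p)^4
= 35 · 0.46729 · 0.0025176 = 0.041176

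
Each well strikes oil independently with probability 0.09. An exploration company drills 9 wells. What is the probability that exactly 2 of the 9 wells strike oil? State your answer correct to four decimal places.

X ~ Binomial(n=9, p=0.09).
P(X=2) = C(9,2) · p^2 · (1−p)^7
= 36 · 0.0081 · 0.51676 = 0.150688

0.1507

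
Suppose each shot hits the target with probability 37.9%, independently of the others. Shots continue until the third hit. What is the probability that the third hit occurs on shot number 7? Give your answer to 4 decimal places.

Y = trial on which the third success occurs; negative binomial, r=3, p=0.379.
P(Y=7) = C(6,2) · p^3 · (1−p)^4
= 15 · 0.05444 · 0.14872 = 0.121444

0.1214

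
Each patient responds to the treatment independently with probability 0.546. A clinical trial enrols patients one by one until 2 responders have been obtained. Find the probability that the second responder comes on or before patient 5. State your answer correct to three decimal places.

0.865

Finishing within 5 patients ⇔ at least 2 successes in the first 5. With X ~ Binomial(5, 0.546), P(Y ≤ 5) = 1 − P(X ≤ 1).
  k=0: C(5,0)·0.546^0·0.454^5 = 0.01929
  k=1: C(5,1)·0.546^1·0.454^4 = 0.11598
1 − 0.13527 = 0.86473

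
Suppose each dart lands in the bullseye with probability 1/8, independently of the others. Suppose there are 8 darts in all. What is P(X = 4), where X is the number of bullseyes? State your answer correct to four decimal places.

X ~ Binomial(n=8, p=0.125).
P(X=4) = C(8,4) · p^4 · (1−p)^4
= 70 · 0.00024414 · 0.58618 = 0.010018

0.0100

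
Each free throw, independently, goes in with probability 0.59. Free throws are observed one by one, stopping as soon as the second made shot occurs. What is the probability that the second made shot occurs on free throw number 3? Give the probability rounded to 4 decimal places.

0.2854

Y = trial on which the second success occurs; negative binomial, r=2, p=0.59.
P(Y=3) = C(2,1) · p^2 · (1−p)^1
= 2 · 0.3481 · 0.41 = 0.285442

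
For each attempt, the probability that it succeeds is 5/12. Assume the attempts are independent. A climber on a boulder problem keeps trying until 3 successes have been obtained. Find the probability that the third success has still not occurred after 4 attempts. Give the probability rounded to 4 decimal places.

Needing more than 4 attempts ⇔ fewer than 3 successes in the first 4. With X ~ Binomial(4, 0.416667), P(Y > 4) = P(X ≤ 2).
  k=0: C(4,0)·0.416667^0·0.583333^4 = 0.115789
  k=1: C(4,1)·0.416667^1·0.583333^3 = 0.330826
  k=2: C(4,2)·0.416667^2·0.583333^2 = 0.354456
P(X ≤ 2) = 0.801071

0.8011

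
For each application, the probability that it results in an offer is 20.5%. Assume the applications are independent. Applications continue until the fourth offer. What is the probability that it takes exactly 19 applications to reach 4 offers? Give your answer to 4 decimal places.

0.0462

Y = trial on which the fourth success occurs; negative binomial, r=4, p=0.205.
P(Y=19) = C(18,3) · p^4 · (1−p)^15
= 816 · 0.0017661 · 0.032026 = 0.046154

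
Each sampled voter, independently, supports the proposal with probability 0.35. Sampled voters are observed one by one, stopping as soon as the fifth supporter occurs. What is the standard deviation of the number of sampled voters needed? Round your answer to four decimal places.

5.1508

Y = total sampled voters until the fifth success; negative binomial with r=5, p=0.35.
SD(Y) = √[r(1−p)/p²] = √(26.530612) = 5.150788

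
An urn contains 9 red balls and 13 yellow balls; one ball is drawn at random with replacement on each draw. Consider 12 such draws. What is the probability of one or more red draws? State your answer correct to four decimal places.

0.9982

P(at least one) = 1 − P(none) = 1 − (1 − 0.409091)^12
= 1 − 0.001812 = 0.998188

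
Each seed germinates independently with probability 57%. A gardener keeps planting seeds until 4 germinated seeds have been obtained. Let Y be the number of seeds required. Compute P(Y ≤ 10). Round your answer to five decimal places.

0.91942

Finishing within 10 seeds ⇔ at least 4 successes in the first 10. With X ~ Binomial(10, 0.57), P(Y ≤ 10) = 1 − P(X ≤ 3).
  k=0: C(10,0)·0.57^0·0.43^10 = 0.0002161
  k=1: C(10,1)·0.57^1·0.43^9 = 0.0028648
  k=2: C(10,2)·0.57^2·0.43^8 = 0.0170887
  k=3: C(10,3)·0.57^3·0.43^7 = 0.0604067
1 − 0.0805763 = 0.9194237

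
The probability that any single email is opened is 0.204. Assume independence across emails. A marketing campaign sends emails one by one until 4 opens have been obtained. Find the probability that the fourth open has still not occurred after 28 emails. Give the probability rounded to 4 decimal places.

0.1482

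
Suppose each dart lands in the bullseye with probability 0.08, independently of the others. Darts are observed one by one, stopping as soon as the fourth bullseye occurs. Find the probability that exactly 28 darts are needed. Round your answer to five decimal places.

Y = trial on which the fourth success occurs; negative binomial, r=4, p=0.08.
P(Y=28) = C(27,3) · p^4 · (1−p)^24
= 2925 · 4.096e-05 · 0.13518 = 0.0161955

0.01620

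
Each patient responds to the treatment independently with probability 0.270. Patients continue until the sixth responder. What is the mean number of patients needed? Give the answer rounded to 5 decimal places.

Y = total patients until the sixth success; negative binomial with r=6, p=0.27.
E[Y] = r / p = 6 / 0.27 = 22.2222222

22.22222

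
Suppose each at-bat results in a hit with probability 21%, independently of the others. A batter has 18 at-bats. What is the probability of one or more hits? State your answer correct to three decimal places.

0.986

P(at least one) = 1 − P(none) = 1 − (1 − 0.21)^18
= 1 − 0.01436 = 0.98564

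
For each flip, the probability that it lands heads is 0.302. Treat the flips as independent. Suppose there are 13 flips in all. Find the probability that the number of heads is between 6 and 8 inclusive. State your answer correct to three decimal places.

X ~ Binomial(13, 0.302); P(6 ≤ X ≤ 8) = Σ C(13,k) p^k (1−p)^(13−k) over k:
  k=6: C(13,6)·0.302^6·0.698^7 = 0.10509
  k=7: C(13,7)·0.302^7·0.698^6 = 0.04547
  k=8: C(13,8)·0.302^8·0.698^5 = 0.01475
Total = 0.16531

0.165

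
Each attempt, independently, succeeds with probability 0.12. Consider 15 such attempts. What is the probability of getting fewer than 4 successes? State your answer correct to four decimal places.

X ~ Binomial(15, 0.12); P(X ≤ 3) = Σ C(15,k) p^k (1−p)^(15−k) over k:
  k=0: C(15,0)·0.12^0·0.88^15 = 0.146974
  k=1: C(15,1)·0.12^1·0.88^14 = 0.300628
  k=2: C(15,2)·0.12^2·0.88^13 = 0.286963
  k=3: C(15,3)·0.12^3·0.88^12 = 0.169569
Total = 0.904135

0.9041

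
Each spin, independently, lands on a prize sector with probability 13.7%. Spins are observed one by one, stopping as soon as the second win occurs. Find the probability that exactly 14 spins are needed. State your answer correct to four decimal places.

0.0416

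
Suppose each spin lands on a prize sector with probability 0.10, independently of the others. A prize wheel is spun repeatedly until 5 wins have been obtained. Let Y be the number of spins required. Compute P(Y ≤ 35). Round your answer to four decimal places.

0.2693

Finishing within 35 spins ⇔ at least 5 successes in the first 35. With X ~ Binomial(35, 0.10), P(Y ≤ 35) = 1 − P(X ≤ 4).
  k=0: C(35,0)·0.10^0·0.90^35 = 0.025032
  k=1: C(35,1)·0.10^1·0.90^34 = 0.097345
  k=2: C(35,2)·0.10^2·0.90^33 = 0.183874
  k=3: C(35,3)·0.10^3·0.90^32 = 0.224735
  k=4: C(35,4)·0.10^4·0.90^31 = 0.199764
1 − 0.730749 = 0.269251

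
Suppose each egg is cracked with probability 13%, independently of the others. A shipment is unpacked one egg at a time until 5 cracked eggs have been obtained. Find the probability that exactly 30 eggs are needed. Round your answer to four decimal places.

0.0271

Y = trial on which the fifth success occurs; negative binomial, r=5, p=0.13.
P(Y=30) = C(29,4) · p^5 · (1−p)^25
= 23751 · 3.7129e-05 · 0.03076 = 0.027126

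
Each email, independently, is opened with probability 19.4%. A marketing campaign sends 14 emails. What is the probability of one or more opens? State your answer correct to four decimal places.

P(at least one) = 1 − P(none) = 1 − (1 − 0.194)^14
= 1 − 0.048830 = 0.951170

0.9512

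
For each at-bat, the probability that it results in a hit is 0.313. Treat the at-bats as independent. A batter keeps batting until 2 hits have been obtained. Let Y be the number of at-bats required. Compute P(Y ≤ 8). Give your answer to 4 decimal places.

Finishing within 8 at-bats ⇔ at least 2 successes in the first 8. With X ~ Binomial(8, 0.313), P(Y ≤ 8) = 1 − P(X ≤ 1).
  k=0: C(8,0)·0.313^0·0.687^8 = 0.049620
  k=1: C(8,1)·0.313^1·0.687^7 = 0.180855
1 − 0.230475 = 0.769525

0.7695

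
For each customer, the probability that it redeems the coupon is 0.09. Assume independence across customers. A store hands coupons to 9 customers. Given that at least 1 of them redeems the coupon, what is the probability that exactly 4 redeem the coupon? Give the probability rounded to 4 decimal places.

0.0090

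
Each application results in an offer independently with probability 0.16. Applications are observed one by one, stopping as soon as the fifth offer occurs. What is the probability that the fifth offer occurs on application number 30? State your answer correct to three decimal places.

Y = trial on which the fifth success occurs; negative binomial, r=5, p=0.16.
P(Y=30) = C(29,4) · p^5 · (1−p)^25
= 23751 · 0.00010486 · 0.012793 = 0.03186

0.032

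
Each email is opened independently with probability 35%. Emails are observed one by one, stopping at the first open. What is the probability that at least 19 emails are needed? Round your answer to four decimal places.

0.0004

Y = number of emails to the first success; geometric, p = 0.35.
P(Y > 18) = P(first 18 all fail) = (1−p)^18 = 0.000429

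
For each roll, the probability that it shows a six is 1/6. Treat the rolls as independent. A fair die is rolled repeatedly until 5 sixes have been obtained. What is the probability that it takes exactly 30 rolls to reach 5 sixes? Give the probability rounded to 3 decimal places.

0.032

Y = trial on which the fifth success occurs; negative binomial, r=5, p=0.166667.
P(Y=30) = C(29,4) · p^5 · (1−p)^25
= 23751 · 0.0001286 · 0.010483 = 0.03202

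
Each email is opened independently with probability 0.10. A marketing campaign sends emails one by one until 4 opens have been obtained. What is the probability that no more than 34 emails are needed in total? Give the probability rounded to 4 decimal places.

Finishing within 34 emails ⇔ at least 4 successes in the first 34. With X ~ Binomial(34, 0.10), P(Y ≤ 34) = 1 − P(X ≤ 3).
  k=0: C(34,0)·0.10^0·0.90^34 = 0.027813
  k=1: C(34,1)·0.10^1·0.90^33 = 0.105071
  k=2: C(34,2)·0.10^2·0.90^32 = 0.192630
  k=3: C(34,3)·0.10^3·0.90^31 = 0.228302
1 − 0.553815 = 0.446185

0.4462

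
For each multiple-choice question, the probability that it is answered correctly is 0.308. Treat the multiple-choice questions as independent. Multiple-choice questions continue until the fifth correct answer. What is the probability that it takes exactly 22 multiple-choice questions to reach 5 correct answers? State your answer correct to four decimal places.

Y = trial on which the fifth success occurs; negative binomial, r=5, p=0.308.
P(Y=22) = C(21,4) · p^5 · (1−p)^17
= 5985 · 0.0027717 · 0.0019134 = 0.031741

0.0317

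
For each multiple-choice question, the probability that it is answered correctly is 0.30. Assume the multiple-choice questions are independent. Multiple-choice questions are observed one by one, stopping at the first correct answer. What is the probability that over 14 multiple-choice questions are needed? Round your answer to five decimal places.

0.00678

Y = number of multiple-choice questions to the first success; geometric, p = 0.30.
P(Y > 14) = P(first 14 all fail) = (1−p)^14 = 0.0067822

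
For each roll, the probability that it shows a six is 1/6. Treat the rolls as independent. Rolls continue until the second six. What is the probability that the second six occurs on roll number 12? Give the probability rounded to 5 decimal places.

0.04935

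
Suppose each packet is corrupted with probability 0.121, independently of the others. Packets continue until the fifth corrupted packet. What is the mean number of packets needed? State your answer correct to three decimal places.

41.322

Y = total packets until the fifth success; negative binomial with r=5, p=0.121.
E[Y] = r / p = 5 / 0.121 = 41.32231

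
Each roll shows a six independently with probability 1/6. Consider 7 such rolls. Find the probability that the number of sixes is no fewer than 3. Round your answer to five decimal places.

0.09578

X ~ Binomial(7, 0.166667); P(X ≥ 3) = Σ C(7,k) p^k (1−p)^(7−k) over k:
  k=3: C(7,3)·0.166667^3·0.833333^4 = 0.0781429
  k=4: C(7,4)·0.166667^4·0.833333^3 = 0.0156286
  k=5: C(7,5)·0.166667^5·0.833333^2 = 0.0018754
  k=6: C(7,6)·0.166667^6·0.833333^1 = 0.0001250
  k=7: C(7,7)·0.166667^7·0.833333^0 = 0.0000036
Total = 0.0957755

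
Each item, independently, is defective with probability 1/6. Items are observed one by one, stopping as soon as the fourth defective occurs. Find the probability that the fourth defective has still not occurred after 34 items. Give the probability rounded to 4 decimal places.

0.1587

Needing more than 34 items ⇔ fewer than 4 successes in the first 34. With X ~ Binomial(34, 0.166667), P(Y > 34) = P(X ≤ 3).
  k=0: C(34,0)·0.166667^0·0.833333^34 = 0.002032
  k=1: C(34,1)·0.166667^1·0.833333^33 = 0.013815
  k=2: C(34,2)·0.166667^2·0.833333^32 = 0.045589
  k=3: C(34,3)·0.166667^3·0.833333^31 = 0.097257
P(X ≤ 3) = 0.158692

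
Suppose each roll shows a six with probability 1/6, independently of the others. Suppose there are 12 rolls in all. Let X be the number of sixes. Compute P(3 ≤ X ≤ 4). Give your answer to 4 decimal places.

X ~ Binomial(12, 0.166667); P(3 ≤ X ≤ 4) = Σ C(12,k) p^k (1−p)^(12−k) over k:
  k=3: C(12,3)·0.166667^3·0.833333^9 = 0.197396
  k=4: C(12,4)·0.166667^4·0.833333^8 = 0.088828
Total = 0.286224

0.2862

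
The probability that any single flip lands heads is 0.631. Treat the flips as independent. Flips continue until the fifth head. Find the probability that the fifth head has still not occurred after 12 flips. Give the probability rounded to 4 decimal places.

0.0354

Needing more than 12 flips ⇔ fewer than 5 successes in the first 12. With X ~ Binomial(12, 0.631), P(Y > 12) = P(X ≤ 4).
  k=0: C(12,0)·0.631^0·0.369^12 = 0.000006
  k=1: C(12,1)·0.631^1·0.369^11 = 0.000131
  k=2: C(12,2)·0.631^2·0.369^10 = 0.001230
  k=3: C(12,3)·0.631^3·0.369^9 = 0.007010
  k=4: C(12,4)·0.631^4·0.369^8 = 0.026973
P(X ≤ 4) = 0.035351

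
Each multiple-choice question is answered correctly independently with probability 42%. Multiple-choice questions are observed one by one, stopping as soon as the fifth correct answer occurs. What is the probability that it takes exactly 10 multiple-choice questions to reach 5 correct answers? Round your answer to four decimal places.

Y = trial on which the fifth success occurs; negative binomial, r=5, p=0.42.
P(Y=10) = C(9,4) · p^5 · (1−p)^5
= 126 · 0.013069 · 0.065636 = 0.108083

0.1081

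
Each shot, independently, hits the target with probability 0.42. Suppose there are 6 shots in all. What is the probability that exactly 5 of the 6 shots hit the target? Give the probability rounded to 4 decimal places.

X ~ Binomial(n=6, p=0.42).
P(X=5) = C(6,5) · p^5 · (1−p)^1
= 6 · 0.013069 · 0.58 = 0.045481

0.0455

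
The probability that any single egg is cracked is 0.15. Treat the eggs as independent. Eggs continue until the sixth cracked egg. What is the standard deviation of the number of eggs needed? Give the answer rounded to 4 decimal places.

15.0555

Y = total eggs until the sixth success; negative binomial with r=6, p=0.15.
SD(Y) = √[r(1−p)/p²] = √(226.666667) = 15.055453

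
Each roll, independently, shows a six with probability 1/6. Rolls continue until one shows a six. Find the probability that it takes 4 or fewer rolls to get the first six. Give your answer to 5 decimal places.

0.51775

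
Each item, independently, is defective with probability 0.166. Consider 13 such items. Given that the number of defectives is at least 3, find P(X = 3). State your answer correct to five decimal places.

0.57664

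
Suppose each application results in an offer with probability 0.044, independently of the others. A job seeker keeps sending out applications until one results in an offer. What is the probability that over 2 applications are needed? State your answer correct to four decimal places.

Y = number of applications to the first success; geometric, p = 0.044.
P(Y > 2) = P(first 2 all fail) = (1−p)^2 = 0.913936

0.9139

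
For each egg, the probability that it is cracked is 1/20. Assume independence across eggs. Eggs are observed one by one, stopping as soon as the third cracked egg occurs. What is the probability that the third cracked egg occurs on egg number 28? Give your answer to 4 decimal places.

Y = trial on which the third success occurs; negative binomial, r=3, p=0.05.
P(Y=28) = C(27,2) · p^3 · (1−p)^25
= 351 · 0.000125 · 0.27739 = 0.012170

0.0122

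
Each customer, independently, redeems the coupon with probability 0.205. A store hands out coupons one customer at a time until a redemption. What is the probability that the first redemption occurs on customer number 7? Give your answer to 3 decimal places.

0.052

Geometric (trials to first success), p = 0.205.
P(Y = 7) = (1−p)^6 · p = 0.25247 · 0.205 = 0.05176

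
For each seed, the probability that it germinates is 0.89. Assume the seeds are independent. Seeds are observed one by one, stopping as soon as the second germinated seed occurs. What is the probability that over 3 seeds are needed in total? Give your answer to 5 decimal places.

Needing more than 3 seeds ⇔ fewer than 2 successes in the first 3. With X ~ Binomial(3, 0.89), P(Y > 3) = P(X ≤ 1).
  k=0: C(3,0)·0.89^0·0.11^3 = 0.0013310
  k=1: C(3,1)·0.89^1·0.11^2 = 0.0323070
P(X ≤ 1) = 0.0336380

0.03364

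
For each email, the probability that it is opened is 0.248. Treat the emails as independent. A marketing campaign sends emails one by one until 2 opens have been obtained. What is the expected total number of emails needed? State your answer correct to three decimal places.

Y = total emails until the second success; negative binomial with r=2, p=0.248.
E[Y] = r / p = 2 / 0.248 = 8.06452

8.065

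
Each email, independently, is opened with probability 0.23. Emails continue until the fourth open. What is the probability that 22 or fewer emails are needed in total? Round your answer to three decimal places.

0.780

Finishing within 22 emails ⇔ at least 4 successes in the first 22. With X ~ Binomial(22, 0.23), P(Y ≤ 22) = 1 − P(X ≤ 3).
  k=0: C(22,0)·0.23^0·0.77^22 = 0.00318
  k=1: C(22,1)·0.23^1·0.77^21 = 0.02091
  k=2: C(22,2)·0.23^2·0.77^20 = 0.06560
  k=3: C(22,3)·0.23^3·0.77^19 = 0.13063
1 − 0.22032 = 0.77968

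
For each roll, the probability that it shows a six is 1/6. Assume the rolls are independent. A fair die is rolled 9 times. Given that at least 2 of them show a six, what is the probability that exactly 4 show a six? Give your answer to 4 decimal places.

0.0854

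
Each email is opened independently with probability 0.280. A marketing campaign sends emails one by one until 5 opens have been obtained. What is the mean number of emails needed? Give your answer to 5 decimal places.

Y = total emails until the fifth success; negative binomial with r=5, p=0.28.
E[Y] = r / p = 5 / 0.28 = 17.8571429

17.85714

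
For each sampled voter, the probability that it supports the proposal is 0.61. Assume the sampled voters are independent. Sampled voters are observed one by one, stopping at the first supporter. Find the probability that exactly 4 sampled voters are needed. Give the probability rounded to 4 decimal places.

Geometric (trials to first success), p = 0.61.
P(Y = 4) = (1−p)^3 · p = 0.059319 · 0.61 = 0.036185

0.0362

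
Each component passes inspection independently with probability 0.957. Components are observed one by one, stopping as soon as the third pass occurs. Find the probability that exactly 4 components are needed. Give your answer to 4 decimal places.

Y = trial on which the third success occurs; negative binomial, r=3, p=0.957.
P(Y=4) = C(3,2) · p^3 · (1−p)^1
= 3 · 0.87647 · 0.043 = 0.113064

0.1131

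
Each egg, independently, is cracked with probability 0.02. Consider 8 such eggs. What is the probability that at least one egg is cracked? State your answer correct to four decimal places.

0.1492

P(at least one) = 1 − P(none) = 1 − (1 − 0.02)^8
= 1 − 0.850763 = 0.149237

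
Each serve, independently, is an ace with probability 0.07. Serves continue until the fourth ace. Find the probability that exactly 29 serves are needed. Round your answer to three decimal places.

0.013

Y = trial on which the fourth success occurs; negative binomial, r=4, p=0.07.
P(Y=29) = C(28,3) · p^4 · (1−p)^25
= 3276 · 2.401e-05 · 0.16296 = 0.01282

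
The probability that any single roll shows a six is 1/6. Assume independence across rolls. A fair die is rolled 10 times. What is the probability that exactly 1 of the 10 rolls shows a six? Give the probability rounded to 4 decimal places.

0.3230

X ~ Binomial(n=10, p=0.166667).
P(X=1) = C(10,1) · p^1 · (1−p)^9
= 10 · 0.16667 · 0.19381 = 0.323011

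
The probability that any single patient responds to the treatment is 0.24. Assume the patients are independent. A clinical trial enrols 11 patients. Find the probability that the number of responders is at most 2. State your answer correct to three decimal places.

X ~ Binomial(11, 0.24); P(X ≤ 2) = Σ C(11,k) p^k (1−p)^(11−k) over k:
  k=0: C(11,0)·0.24^0·0.76^11 = 0.04886
  k=1: C(11,1)·0.24^1·0.76^10 = 0.16972
  k=2: C(11,2)·0.24^2·0.76^9 = 0.26798
Total = 0.48657

0.487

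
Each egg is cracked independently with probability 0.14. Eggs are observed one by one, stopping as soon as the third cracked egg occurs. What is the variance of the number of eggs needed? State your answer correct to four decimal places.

131.6327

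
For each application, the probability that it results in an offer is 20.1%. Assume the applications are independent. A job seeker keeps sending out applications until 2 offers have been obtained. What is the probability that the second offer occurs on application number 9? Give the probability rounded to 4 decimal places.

Y = trial on which the second success occurs; negative binomial, r=2, p=0.201.
P(Y=9) = C(8,1) · p^2 · (1−p)^7
= 8 · 0.040401 · 0.20789 = 0.067191

0.0672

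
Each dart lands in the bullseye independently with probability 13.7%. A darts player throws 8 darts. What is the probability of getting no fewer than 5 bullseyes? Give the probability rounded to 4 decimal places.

0.0019

X ~ Binomial(8, 0.137); P(X ≥ 5) = Σ C(8,k) p^k (1−p)^(8−k) over k:
  k=5: C(8,5)·0.137^5·0.863^3 = 0.001737
  k=6: C(8,6)·0.137^6·0.863^2 = 0.000138
  k=7: C(8,7)·0.137^7·0.863^1 = 0.000006
  k=8: C(8,8)·0.137^8·0.863^0 = 0.000000
Total = 0.001881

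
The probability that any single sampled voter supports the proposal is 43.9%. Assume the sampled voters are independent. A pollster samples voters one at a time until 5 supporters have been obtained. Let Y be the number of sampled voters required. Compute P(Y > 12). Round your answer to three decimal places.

Needing more than 12 sampled voters ⇔ fewer than 5 successes in the first 12. With X ~ Binomial(12, 0.439), P(Y > 12) = P(X ≤ 4).
  k=0: C(12,0)·0.439^0·0.561^12 = 0.00097
  k=1: C(12,1)·0.439^1·0.561^11 = 0.00913
  k=2: C(12,2)·0.439^2·0.561^10 = 0.03927
  k=3: C(12,3)·0.439^3·0.561^9 = 0.10244
  k=4: C(12,4)·0.439^4·0.561^8 = 0.18037
P(X ≤ 4) = 0.33218

0.332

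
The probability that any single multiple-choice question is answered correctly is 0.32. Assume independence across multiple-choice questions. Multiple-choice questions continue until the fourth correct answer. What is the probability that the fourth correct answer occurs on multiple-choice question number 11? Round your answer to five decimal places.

0.08459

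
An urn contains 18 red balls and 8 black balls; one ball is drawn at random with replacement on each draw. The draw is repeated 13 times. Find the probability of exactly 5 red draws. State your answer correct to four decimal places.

X ~ Binomial(n=13, p=0.692308).
P(X=5) = C(13,5) · p^5 · (1−p)^8
= 1287 · 0.15904 · 8.034e-05 = 0.016444

0.0164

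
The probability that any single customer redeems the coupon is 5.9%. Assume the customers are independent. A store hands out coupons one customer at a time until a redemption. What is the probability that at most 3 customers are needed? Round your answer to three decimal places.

0.167

Y = number of customers to the first success; geometric, p = 0.059.
P(Y ≤ 3) = 1 − (1−p)^3 = 1 − 0.83324 = 0.16676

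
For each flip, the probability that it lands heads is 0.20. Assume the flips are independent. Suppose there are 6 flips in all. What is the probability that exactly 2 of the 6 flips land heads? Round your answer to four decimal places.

0.2458

X ~ Binomial(n=6, p=0.20).
P(X=2) = C(6,2) · p^2 · (1−p)^4
= 15 · 0.04 · 0.4096 = 0.245760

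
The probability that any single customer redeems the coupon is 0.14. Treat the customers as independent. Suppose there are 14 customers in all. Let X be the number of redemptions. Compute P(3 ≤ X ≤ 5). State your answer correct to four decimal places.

0.3029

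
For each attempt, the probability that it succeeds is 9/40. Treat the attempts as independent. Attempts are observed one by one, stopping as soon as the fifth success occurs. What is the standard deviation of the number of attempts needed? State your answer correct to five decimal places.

Y = total attempts until the fifth success; negative binomial with r=5, p=0.225.
SD(Y) = √[r(1−p)/p²] = √(76.5432099) = 8.7488976

8.74890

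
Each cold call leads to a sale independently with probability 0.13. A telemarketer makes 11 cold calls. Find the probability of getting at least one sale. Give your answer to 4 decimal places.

P(at least one) = 1 − P(none) = 1 − (1 − 0.13)^11
= 1 − 0.216128 = 0.783872

0.7839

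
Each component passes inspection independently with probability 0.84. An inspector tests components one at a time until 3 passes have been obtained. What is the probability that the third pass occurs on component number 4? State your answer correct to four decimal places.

Y = trial on which the third success occurs; negative binomial, r=3, p=0.84.
P(Y=4) = C(3,2) · p^3 · (1−p)^1
= 3 · 0.5927 · 0.16 = 0.284498

0.2845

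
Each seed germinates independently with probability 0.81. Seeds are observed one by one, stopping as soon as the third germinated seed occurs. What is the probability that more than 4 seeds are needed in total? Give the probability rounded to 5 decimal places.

Needing more than 4 seeds ⇔ fewer than 3 successes in the first 4. With X ~ Binomial(4, 0.81), P(Y > 4) = P(X ≤ 2).
  k=0: C(4,0)·0.81^0·0.19^4 = 0.0013032
  k=1: C(4,1)·0.81^1·0.19^3 = 0.0222232
  k=2: C(4,2)·0.81^2·0.19^2 = 0.1421113
P(X ≤ 2) = 0.1656376

0.16564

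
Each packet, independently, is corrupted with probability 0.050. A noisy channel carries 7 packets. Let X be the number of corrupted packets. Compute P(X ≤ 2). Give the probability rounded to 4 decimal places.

0.9962

X ~ Binomial(7, 0.05); P(X ≤ 2) = Σ C(7,k) p^k (1−p)^(7−k) over k:
  k=0: C(7,0)·0.05^0·0.95^7 = 0.698337
  k=1: C(7,1)·0.05^1·0.95^6 = 0.257282
  k=2: C(7,2)·0.05^2·0.95^5 = 0.040623
Total = 0.996243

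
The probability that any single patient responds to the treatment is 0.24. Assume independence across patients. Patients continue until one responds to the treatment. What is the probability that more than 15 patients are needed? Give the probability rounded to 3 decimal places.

Y = number of patients to the first success; geometric, p = 0.24.
P(Y > 15) = P(first 15 all fail) = (1−p)^15 = 0.01630

0.016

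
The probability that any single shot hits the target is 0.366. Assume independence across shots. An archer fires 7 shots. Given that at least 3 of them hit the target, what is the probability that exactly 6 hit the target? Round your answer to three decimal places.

X ~ Binomial(7, 0.366). Want P(X=6 | X≥3) = P(X=6) / P(X≥3).
P(X=6) = C(7,6)·0.366^6·0.634^1 = 0.01067
P(X≥3) = 1 − 0.04117 − 0.16639 − 0.28816 = 0.50428
Ratio = 0.01067 / 0.50428 = 0.02115

0.021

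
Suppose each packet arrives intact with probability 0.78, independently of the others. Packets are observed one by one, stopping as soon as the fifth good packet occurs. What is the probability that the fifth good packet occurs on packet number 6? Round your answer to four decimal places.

0.3176

Y = trial on which the fifth success occurs; negative binomial, r=5, p=0.78.
P(Y=6) = C(5,4) · p^5 · (1−p)^1
= 5 · 0.28872 · 0.22 = 0.317589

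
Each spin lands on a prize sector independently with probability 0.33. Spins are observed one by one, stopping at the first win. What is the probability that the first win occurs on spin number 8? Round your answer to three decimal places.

Geometric (trials to first success), p = 0.33.
P(Y = 8) = (1−p)^7 · p = 0.060607 · 0.33 = 0.02000

0.020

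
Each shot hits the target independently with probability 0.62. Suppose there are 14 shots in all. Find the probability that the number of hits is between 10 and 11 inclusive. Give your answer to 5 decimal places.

0.27912

X ~ Binomial(14, 0.62); P(10 ≤ X ≤ 11) = Σ C(14,k) p^k (1−p)^(14−k) over k:
  k=10: C(14,10)·0.62^10·0.38^4 = 0.1751803
  k=11: C(14,11)·0.62^11·0.38^3 = 0.1039347
Total = 0.2791151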